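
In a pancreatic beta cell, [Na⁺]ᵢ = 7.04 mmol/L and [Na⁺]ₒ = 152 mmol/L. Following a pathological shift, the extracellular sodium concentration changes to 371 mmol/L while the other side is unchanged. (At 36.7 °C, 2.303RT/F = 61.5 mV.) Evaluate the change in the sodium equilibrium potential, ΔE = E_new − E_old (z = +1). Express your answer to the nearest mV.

E_old = (61.5/1)·log₁₀(152/7.04) = 82.06 mV
E_new = (61.5/1)·log₁₀(371/7.04) = 105.89 mV
ΔE = 105.89 − (82.06) = 23.83 mV

24 mV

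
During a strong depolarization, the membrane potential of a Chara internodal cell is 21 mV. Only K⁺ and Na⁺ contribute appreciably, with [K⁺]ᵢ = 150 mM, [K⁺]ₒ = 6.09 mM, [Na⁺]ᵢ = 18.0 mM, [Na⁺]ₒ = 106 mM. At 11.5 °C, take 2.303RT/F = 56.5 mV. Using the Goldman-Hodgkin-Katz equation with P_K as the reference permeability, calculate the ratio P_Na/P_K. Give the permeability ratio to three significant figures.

5.45

Let α = P_Na/P_K. GHK: Vm = 56.5·log₁₀[(Kₒ + α·Naₒ)/(Kᵢ + α·Naᵢ)].
10^(Vm/56.5) = 10^(21.0/56.5) = 2.3533
So 2.3533·(Kᵢ + α·Naᵢ) = Kₒ + α·Naₒ → α = (2.3533·150.0 − 6.09) / (106.0 − 2.3533·18.0)
α = (353 − 6.09) / (106.0 − 42.36) = 346.9/63.64 = 5.451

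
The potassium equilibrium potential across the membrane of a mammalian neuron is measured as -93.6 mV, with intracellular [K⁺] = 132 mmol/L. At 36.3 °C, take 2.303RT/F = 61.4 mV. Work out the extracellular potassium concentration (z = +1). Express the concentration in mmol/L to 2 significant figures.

Nernst: E = (61.4/1) · log₁₀([out]/[in]), so log₁₀([out]/[in]) = -93.6 × 1 / 61.4 = -1.5244.
[out]/[in] = 10^(-1.5244) = 0.02989.
[out] = 0.02989 × 132 = 3.946 mmol/L.

3.9 mmol/L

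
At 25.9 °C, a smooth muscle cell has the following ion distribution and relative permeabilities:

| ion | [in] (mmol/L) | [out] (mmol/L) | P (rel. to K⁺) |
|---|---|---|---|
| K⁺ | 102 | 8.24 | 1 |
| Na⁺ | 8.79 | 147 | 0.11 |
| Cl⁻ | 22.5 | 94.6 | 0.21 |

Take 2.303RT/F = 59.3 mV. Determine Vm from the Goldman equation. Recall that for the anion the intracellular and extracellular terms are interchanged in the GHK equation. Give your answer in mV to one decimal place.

-37.1 mV

Vm = 59.3 · log₁₀[(Σ P·[cation]ₒ + Σ P·[anion]ᵢ) / (Σ P·[cation]ᵢ + Σ P·[anion]ₒ)]
Numerator = 1×8.24 + 0.11×147 + 0.21×22.5 = 29.14
Denominator = 1×102 + 0.11×8.79 + 0.21×94.6 = 122.8
Vm = 59.3 · log₁₀(0.23719) = 59.3 × (-0.6249) = -37.06 mV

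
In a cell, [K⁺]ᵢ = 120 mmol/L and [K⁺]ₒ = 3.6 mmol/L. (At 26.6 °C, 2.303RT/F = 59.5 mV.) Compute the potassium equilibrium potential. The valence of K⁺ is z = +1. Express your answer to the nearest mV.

-91 mV

E = (59.5/z) · log₁₀([K⁺]_out/[K⁺]_in) with z = +1.
= (59.5/1) · log₁₀(3.6/120) = 59.50 · log₁₀(0.03)
= 59.50 · (-1.5229) = -90.61 mV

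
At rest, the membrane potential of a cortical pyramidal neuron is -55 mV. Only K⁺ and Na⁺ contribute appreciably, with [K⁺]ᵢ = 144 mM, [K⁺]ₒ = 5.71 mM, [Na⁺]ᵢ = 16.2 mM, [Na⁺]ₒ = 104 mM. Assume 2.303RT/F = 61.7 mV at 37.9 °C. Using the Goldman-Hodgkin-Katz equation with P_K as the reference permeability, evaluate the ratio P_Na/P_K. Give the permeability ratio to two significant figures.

0.13

Let α = P_Na/P_K. GHK: Vm = 61.7·log₁₀[(Kₒ + α·Naₒ)/(Kᵢ + α·Naᵢ)].
10^(Vm/61.7) = 10^(-55.0/61.7) = 0.12841
So 0.12841·(Kᵢ + α·Naᵢ) = Kₒ + α·Naₒ → α = (0.12841·144.0 − 5.71) / (104.0 − 0.12841·16.2)
α = (18.49 − 5.71) / (104.0 − 2.08) = 12.78/101.9 = 0.1254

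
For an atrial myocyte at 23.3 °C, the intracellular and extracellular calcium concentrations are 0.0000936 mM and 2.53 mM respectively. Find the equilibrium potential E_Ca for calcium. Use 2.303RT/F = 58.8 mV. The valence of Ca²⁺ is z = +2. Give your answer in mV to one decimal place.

E = (58.8/z) · log₁₀([Ca²⁺]_out/[Ca²⁺]_in) with z = +2.
= (58.8/2) · log₁₀(2.53/0.0000936) = 29.40 · log₁₀(2.703e+04)
= 29.40 · (4.4318) = 130.30 mV

130.3 mV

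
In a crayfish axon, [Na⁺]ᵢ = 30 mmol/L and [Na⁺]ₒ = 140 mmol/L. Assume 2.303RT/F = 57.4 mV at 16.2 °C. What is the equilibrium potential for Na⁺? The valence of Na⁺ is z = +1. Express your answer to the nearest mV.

E = (57.4/z) · log₁₀([Na⁺]_out/[Na⁺]_in) with z = +1.
= (57.4/1) · log₁₀(140/30) = 57.40 · log₁₀(4.667)
= 57.40 · (0.6690) = 38.40 mV

38 mV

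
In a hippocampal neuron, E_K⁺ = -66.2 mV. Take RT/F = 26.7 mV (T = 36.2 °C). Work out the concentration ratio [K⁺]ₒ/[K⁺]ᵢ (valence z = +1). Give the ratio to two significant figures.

0.084

ln([out]/[in]) = E·z/(26.7) = -66.2 × 1 / 26.7 = -2.4794
[out]/[in] = e^(-2.4794) = 0.08379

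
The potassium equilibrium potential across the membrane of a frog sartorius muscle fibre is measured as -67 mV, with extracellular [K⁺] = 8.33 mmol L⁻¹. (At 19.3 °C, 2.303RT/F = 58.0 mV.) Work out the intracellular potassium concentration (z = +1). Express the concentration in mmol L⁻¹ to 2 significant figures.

Nernst: E = (58.0/1) · log₁₀([out]/[in]), so log₁₀([out]/[in]) = -67.0 × 1 / 58.0 = -1.1552.
[out]/[in] = 10^(-1.1552) = 0.06996.
[in] = 8.33 / 0.06996 = 119.1 mmol L⁻¹.

120 mmol L⁻¹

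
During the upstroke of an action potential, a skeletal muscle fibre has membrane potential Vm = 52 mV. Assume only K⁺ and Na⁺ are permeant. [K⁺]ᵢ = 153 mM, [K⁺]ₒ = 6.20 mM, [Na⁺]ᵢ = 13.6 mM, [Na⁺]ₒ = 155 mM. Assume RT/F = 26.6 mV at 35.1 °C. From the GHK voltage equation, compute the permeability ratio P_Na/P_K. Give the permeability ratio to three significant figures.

Let α = P_Na/P_K. GHK: Vm = 26.6·ln[(Kₒ + α·Naₒ)/(Kᵢ + α·Naᵢ)].
e^(Vm/26.6) = e^(52.0/26.6) = 7.0631
So 7.0631·(Kᵢ + α·Naᵢ) = Kₒ + α·Naₒ → α = (7.0631·153.0 − 6.2) / (155.0 − 7.0631·13.6)
α = (1081 − 6.2) / (155.0 − 96.06) = 1074/58.94 = 18.23

18.2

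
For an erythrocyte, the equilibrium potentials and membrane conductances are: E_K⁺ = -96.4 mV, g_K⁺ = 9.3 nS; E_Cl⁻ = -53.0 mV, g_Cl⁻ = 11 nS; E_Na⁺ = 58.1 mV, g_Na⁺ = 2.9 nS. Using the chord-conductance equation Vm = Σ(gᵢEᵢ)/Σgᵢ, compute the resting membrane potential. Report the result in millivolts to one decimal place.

-56.5 mV

Σ gᵢEᵢ = 9.3·(-96.4) + 11·(-53.0) + 2.9·(58.1) = -1311.03
Σ gᵢ = 9.3 + 11 + 2.9 = 23.2
Vm = -1311.03 / 23.2 = -56.51 mV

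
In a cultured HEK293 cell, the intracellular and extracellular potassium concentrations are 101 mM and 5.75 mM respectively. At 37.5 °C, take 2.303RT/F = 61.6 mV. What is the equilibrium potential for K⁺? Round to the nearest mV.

E = (61.6/z) · log₁₀([K⁺]_out/[K⁺]_in) with z = +1.
= (61.6/1) · log₁₀(5.75/101) = 61.60 · log₁₀(0.05693)
= 61.60 · (-1.2447) = -76.67 mV

-77 mV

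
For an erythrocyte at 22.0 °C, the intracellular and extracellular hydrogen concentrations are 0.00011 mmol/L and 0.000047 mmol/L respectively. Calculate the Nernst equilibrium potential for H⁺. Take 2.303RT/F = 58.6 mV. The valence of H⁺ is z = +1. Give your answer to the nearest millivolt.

E = (58.6/z) · log₁₀([H⁺]_out/[H⁺]_in) with z = +1.
= (58.6/1) · log₁₀(0.000047/0.00011) = 58.60 · log₁₀(0.4273)
= 58.60 · (-0.3693) = -21.64 mV

-22 mV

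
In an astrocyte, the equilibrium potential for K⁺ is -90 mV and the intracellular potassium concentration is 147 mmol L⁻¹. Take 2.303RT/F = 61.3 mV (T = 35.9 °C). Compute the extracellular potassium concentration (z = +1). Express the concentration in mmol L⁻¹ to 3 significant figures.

5.00 mmol L⁻¹

Nernst: E = (61.3/1) · log₁₀([out]/[in]), so log₁₀([out]/[in]) = -90.0 × 1 / 61.3 = -1.4682.
[out]/[in] = 10^(-1.4682) = 0.03403.
[out] = 0.03403 × 147 = 5.002 mmol L⁻¹.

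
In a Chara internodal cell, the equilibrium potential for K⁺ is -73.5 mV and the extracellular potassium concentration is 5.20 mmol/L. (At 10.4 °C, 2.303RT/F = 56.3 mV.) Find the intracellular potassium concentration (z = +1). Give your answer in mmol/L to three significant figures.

Nernst: E = (56.3/1) · log₁₀([out]/[in]), so log₁₀([out]/[in]) = -73.5 × 1 / 56.3 = -1.3055.
[out]/[in] = 10^(-1.3055) = 0.04949.
[in] = 5.20 / 0.04949 = 105.1 mmol/L.

105 mmol/L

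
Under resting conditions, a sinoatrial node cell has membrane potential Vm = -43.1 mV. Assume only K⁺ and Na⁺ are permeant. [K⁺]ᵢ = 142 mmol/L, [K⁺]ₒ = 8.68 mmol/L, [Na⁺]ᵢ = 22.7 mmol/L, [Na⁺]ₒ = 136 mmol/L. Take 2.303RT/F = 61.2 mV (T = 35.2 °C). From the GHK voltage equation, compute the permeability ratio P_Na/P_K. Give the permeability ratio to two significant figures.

Let α = P_Na/P_K. GHK: Vm = 61.2·log₁₀[(Kₒ + α·Naₒ)/(Kᵢ + α·Naᵢ)].
10^(Vm/61.2) = 10^(-43.1/61.2) = 0.19758
So 0.19758·(Kᵢ + α·Naᵢ) = Kₒ + α·Naₒ → α = (0.19758·142.0 − 8.68) / (136.0 − 0.19758·22.7)
α = (28.06 − 8.68) / (136.0 − 4.485) = 19.38/131.5 = 0.1473

0.15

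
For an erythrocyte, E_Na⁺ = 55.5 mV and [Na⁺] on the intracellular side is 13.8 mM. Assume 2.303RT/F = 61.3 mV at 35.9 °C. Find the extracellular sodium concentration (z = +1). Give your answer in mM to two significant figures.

Nernst: E = (61.3/1) · log₁₀([out]/[in]), so log₁₀([out]/[in]) = 55.5 × 1 / 61.3 = 0.9054.
[out]/[in] = 10^(0.9054) = 8.042.
[out] = 8.042 × 13.8 = 111 mM.

110 mM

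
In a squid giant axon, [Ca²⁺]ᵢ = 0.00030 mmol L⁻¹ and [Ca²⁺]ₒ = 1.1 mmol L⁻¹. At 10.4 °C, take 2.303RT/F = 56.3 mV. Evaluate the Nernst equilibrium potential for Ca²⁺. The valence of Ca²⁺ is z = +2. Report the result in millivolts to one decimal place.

E = (56.3/z) · log₁₀([Ca²⁺]_out/[Ca²⁺]_in) with z = +2.
= (56.3/2) · log₁₀(1.1/0.00030) = 28.15 · log₁₀(3667)
= 28.15 · (3.5643) = 100.33 mV

100.3 mV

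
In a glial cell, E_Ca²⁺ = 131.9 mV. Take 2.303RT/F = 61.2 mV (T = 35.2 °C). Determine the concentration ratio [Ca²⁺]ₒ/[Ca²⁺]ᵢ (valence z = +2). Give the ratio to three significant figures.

20400

log₁₀([out]/[in]) = E·z/(61.2) = 131.9 × 2 / 61.2 = 4.3105
[out]/[in] = 10^(4.3105) = 2.044e+04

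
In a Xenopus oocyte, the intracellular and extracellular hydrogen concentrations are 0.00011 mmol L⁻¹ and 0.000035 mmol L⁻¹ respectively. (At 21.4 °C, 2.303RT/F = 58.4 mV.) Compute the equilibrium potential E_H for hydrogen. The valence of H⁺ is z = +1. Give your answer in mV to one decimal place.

E = (58.4/z) · log₁₀([H⁺]_out/[H⁺]_in) with z = +1.
= (58.4/1) · log₁₀(0.000035/0.00011) = 58.40 · log₁₀(0.3182)
= 58.40 · (-0.4973) = -29.04 mV

-29.0 mV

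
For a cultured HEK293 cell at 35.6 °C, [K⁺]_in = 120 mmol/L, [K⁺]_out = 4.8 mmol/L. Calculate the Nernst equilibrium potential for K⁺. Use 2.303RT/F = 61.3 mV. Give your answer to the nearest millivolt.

-86 mV

E = (61.3/z) · log₁₀([K⁺]_out/[K⁺]_in) with z = +1.
= (61.3/1) · log₁₀(4.8/120) = 61.30 · log₁₀(0.04)
= 61.30 · (-1.3979) = -85.69 mV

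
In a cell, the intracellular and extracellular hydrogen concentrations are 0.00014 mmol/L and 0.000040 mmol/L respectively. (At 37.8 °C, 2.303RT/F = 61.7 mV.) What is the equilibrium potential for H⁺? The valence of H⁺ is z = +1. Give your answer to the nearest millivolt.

-34 mV

E = (61.7/z) · log₁₀([H⁺]_out/[H⁺]_in) with z = +1.
= (61.7/1) · log₁₀(0.000040/0.00014) = 61.70 · log₁₀(0.2857)
= 61.70 · (-0.5441) = -33.57 mV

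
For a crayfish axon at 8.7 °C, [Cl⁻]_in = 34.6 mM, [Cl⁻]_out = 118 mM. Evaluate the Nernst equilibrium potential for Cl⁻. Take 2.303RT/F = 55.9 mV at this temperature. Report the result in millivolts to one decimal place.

-29.8 mV

E = (55.9/z) · log₁₀([Cl⁻]_out/[Cl⁻]_in) with z = -1.
For an anion, dividing by z = -1 reverses the sign.
= (55.9/-1) · log₁₀(118/34.6) = -55.90 · log₁₀(3.41)
= -55.90 · (0.5328) = -29.78 mV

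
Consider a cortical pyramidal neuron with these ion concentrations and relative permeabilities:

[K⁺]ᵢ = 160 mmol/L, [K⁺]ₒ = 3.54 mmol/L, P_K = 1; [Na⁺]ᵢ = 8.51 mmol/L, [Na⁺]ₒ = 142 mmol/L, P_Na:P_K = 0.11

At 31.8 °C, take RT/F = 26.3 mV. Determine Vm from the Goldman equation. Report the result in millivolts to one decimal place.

-56.0 mV

Vm = 26.3 · ln[(Σ P·[cation]ₒ + Σ P·[anion]ᵢ) / (Σ P·[cation]ᵢ + Σ P·[anion]ₒ)]
Numerator = 1×3.54 + 0.11×142 = 19.16
Denominator = 1×160 + 0.11×8.51 = 160.9
Vm = 26.3 · ln(0.11905) = 26.3 × (-2.1282) = -55.97 mV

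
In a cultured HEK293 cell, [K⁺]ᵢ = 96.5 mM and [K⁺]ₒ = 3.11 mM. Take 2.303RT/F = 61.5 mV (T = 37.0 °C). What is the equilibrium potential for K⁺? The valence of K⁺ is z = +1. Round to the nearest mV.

-92 mV

E = (61.5/z) · log₁₀([K⁺]_out/[K⁺]_in) with z = +1.
= (61.5/1) · log₁₀(3.11/96.5) = 61.50 · log₁₀(0.03223)
= 61.50 · (-1.4918) = -91.74 mV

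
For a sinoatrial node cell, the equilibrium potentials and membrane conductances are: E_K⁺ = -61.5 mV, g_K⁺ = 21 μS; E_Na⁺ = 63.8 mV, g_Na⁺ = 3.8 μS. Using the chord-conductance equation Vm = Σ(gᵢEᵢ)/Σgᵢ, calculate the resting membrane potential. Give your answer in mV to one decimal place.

Σ gᵢEᵢ = 21·(-61.5) + 3.8·(63.8) = -1049.06
Σ gᵢ = 21 + 3.8 = 24.8
Vm = -1049.06 / 24.8 = -42.30 mV

-42.3 mV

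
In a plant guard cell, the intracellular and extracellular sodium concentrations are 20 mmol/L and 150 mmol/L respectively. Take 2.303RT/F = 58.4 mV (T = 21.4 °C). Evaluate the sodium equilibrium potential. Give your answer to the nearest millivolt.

E = (58.4/z) · log₁₀([Na⁺]_out/[Na⁺]_in) with z = +1.
= (58.4/1) · log₁₀(150/20) = 58.40 · log₁₀(7.5)
= 58.40 · (0.8751) = 51.10 mV

51 mV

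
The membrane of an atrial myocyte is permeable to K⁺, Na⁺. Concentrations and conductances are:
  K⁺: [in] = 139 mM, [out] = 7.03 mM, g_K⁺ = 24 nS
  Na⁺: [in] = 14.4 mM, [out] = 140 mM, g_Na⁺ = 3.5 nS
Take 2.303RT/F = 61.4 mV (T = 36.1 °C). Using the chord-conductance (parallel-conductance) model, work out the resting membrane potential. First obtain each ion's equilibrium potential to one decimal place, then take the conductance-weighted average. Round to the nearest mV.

E_K⁺ = (61.4/1)·log₁₀(7.03/139) = -79.6 mV
E_Na⁺ = (61.4/1)·log₁₀(140/14.4) = 60.6 mV
Vm = (Σ gᵢEᵢ)/(Σ gᵢ) = (24·-79.6 + 3.5·60.6) / (24 + 3.5)
= -1698.30 / 27.5 = -61.76 mV

-62 mV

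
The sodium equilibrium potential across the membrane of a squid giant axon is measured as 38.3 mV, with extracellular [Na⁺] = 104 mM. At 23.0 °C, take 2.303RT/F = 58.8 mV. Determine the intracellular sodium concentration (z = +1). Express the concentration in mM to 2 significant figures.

Nernst: E = (58.8/1) · log₁₀([out]/[in]), so log₁₀([out]/[in]) = 38.3 × 1 / 58.8 = 0.6514.
[out]/[in] = 10^(0.6514) = 4.481.
[in] = 104 / 4.481 = 23.21 mM.

23 mM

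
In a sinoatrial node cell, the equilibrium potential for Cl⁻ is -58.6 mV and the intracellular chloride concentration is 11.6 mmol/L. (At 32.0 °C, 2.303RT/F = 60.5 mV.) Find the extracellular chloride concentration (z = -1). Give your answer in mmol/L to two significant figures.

Nernst: E = (60.5/-1) · log₁₀([out]/[in]), so log₁₀([out]/[in]) = -58.6 × -1 / 60.5 = 0.9686.
[out]/[in] = 10^(0.9686) = 9.302.
[out] = 9.302 × 11.6 = 107.9 mmol/L.

110 mmol/L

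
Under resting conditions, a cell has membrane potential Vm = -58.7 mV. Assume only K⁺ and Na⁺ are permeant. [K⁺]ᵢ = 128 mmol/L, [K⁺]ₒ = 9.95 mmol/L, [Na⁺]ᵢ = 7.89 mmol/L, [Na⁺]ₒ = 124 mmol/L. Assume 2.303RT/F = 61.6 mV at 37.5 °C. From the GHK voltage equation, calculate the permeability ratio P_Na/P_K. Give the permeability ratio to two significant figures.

0.035

Let α = P_Na/P_K. GHK: Vm = 61.6·log₁₀[(Kₒ + α·Naₒ)/(Kᵢ + α·Naᵢ)].
10^(Vm/61.6) = 10^(-58.7/61.6) = 0.11145
So 0.11145·(Kᵢ + α·Naᵢ) = Kₒ + α·Naₒ → α = (0.11145·128.0 − 9.95) / (124.0 − 0.11145·7.89)
α = (14.27 − 9.95) / (124.0 − 0.8793) = 4.316/123.1 = 0.03505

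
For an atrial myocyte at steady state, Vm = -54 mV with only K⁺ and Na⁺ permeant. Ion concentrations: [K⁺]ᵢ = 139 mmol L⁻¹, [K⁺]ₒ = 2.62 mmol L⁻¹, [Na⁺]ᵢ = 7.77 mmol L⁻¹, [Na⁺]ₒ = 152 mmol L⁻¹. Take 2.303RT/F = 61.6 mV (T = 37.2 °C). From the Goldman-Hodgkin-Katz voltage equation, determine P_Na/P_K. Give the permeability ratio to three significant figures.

Let α = P_Na/P_K. GHK: Vm = 61.6·log₁₀[(Kₒ + α·Naₒ)/(Kᵢ + α·Naᵢ)].
10^(Vm/61.6) = 10^(-54.0/61.6) = 0.13285
So 0.13285·(Kᵢ + α·Naᵢ) = Kₒ + α·Naₒ → α = (0.13285·139.0 − 2.62) / (152.0 − 0.13285·7.77)
α = (18.47 − 2.62) / (152.0 − 1.032) = 15.85/151 = 0.105

0.105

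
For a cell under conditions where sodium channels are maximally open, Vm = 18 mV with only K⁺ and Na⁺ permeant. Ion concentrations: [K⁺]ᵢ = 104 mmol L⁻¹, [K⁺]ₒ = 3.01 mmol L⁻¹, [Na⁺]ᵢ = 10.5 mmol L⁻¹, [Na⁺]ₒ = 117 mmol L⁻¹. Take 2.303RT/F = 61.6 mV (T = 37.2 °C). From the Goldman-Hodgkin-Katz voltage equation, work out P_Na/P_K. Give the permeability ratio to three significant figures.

Let α = P_Na/P_K. GHK: Vm = 61.6·log₁₀[(Kₒ + α·Naₒ)/(Kᵢ + α·Naᵢ)].
10^(Vm/61.6) = 10^(18.0/61.6) = 1.9598
So 1.9598·(Kᵢ + α·Naᵢ) = Kₒ + α·Naₒ → α = (1.9598·104.0 − 3.01) / (117.0 − 1.9598·10.5)
α = (203.8 − 3.01) / (117.0 − 20.58) = 200.8/96.42 = 2.083

2.08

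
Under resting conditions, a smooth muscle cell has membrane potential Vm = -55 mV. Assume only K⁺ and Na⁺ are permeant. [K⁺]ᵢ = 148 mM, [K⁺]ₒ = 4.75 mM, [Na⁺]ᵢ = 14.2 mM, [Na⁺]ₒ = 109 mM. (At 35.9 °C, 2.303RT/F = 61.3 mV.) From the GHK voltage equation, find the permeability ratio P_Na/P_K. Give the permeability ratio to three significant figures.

0.131

Let α = P_Na/P_K. GHK: Vm = 61.3·log₁₀[(Kₒ + α·Naₒ)/(Kᵢ + α·Naᵢ)].
10^(Vm/61.3) = 10^(-55.0/61.3) = 0.1267
So 0.1267·(Kᵢ + α·Naᵢ) = Kₒ + α·Naₒ → α = (0.1267·148.0 − 4.75) / (109.0 − 0.1267·14.2)
α = (18.75 − 4.75) / (109.0 − 1.799) = 14/107.2 = 0.1306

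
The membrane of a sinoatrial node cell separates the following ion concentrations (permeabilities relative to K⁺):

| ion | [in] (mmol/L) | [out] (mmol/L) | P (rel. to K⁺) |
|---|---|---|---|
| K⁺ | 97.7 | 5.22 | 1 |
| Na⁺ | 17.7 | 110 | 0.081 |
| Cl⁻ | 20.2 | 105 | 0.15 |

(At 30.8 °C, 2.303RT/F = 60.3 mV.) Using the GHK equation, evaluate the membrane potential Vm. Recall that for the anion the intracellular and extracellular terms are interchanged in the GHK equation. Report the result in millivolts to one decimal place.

-49.8 mV

Vm = 60.3 · log₁₀[(Σ P·[cation]ₒ + Σ P·[anion]ᵢ) / (Σ P·[cation]ᵢ + Σ P·[anion]ₒ)]
Numerator = 1×5.22 + 0.081×110 + 0.15×20.2 = 17.16
Denominator = 1×97.7 + 0.081×17.7 + 0.15×105 = 114.9
Vm = 60.3 · log₁₀(0.14937) = 60.3 × (-0.8257) = -49.79 mV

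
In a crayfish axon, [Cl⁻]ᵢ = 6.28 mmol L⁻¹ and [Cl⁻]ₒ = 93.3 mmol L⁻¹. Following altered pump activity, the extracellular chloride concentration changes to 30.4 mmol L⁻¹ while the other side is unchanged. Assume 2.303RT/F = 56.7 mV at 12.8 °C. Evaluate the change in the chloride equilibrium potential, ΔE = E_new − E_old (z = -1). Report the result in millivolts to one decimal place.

E_old = (56.7/-1)·log₁₀(93.3/6.28) = -66.45 mV
E_new = (56.7/-1)·log₁₀(30.4/6.28) = -38.83 mV
ΔE = -38.83 − (-66.45) = 27.61 mV

27.6 mV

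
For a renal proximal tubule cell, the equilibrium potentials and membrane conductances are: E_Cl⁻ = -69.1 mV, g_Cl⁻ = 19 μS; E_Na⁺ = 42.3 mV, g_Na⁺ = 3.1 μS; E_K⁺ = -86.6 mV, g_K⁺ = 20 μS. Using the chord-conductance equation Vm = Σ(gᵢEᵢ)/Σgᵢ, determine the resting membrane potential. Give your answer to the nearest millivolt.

-69 mV

Σ gᵢEᵢ = 19·(-69.1) + 3.1·(42.3) + 20·(-86.6) = -2913.77
Σ gᵢ = 19 + 3.1 + 20 = 42.1
Vm = -2913.77 / 42.1 = -69.21 mV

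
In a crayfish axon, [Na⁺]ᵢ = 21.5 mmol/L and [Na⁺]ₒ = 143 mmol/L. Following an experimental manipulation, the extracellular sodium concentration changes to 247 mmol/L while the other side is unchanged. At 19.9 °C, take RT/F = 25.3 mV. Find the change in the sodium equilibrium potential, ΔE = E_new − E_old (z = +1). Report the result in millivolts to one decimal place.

13.8 mV

E_old = (25.3/1)·ln(143/21.5) = 47.94 mV
E_new = (25.3/1)·ln(247/21.5) = 61.77 mV
ΔE = 61.77 − (47.94) = 13.83 mV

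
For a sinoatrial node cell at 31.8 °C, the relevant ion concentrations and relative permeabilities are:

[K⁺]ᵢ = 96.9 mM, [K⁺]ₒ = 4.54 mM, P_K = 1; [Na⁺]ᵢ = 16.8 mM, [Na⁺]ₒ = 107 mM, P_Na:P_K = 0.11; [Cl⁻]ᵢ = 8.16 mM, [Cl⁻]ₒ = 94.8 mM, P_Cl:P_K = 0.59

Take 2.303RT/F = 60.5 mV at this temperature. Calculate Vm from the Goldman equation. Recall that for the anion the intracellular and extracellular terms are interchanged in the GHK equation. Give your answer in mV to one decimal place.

Vm = 60.5 · log₁₀[(Σ P·[cation]ₒ + Σ P·[anion]ᵢ) / (Σ P·[cation]ᵢ + Σ P·[anion]ₒ)]
Numerator = 1×4.54 + 0.11×107 + 0.59×8.16 = 21.12
Denominator = 1×96.9 + 0.11×16.8 + 0.59×94.8 = 154.7
Vm = 60.5 · log₁₀(0.13657) = 60.5 × (-0.8646) = -52.31 mV

-52.3 mV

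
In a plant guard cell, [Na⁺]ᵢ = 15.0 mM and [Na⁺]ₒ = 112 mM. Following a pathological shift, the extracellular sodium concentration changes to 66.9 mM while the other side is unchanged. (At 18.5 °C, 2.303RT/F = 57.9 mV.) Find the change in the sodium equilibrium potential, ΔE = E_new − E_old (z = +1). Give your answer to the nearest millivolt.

-13 mV

E_old = (57.9/1)·log₁₀(112/15.0) = 50.55 mV
E_new = (57.9/1)·log₁₀(66.9/15.0) = 37.60 mV
ΔE = 37.60 − (50.55) = -12.96 mV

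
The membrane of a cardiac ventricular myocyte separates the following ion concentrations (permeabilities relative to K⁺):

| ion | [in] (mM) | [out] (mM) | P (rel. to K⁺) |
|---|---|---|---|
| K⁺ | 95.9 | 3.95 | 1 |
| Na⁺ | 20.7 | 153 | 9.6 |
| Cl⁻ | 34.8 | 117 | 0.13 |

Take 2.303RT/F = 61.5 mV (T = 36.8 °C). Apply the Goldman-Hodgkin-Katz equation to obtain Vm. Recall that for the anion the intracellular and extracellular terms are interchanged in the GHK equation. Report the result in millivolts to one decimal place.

41.7 mV

Vm = 61.5 · log₁₀[(Σ P·[cation]ₒ + Σ P·[anion]ᵢ) / (Σ P·[cation]ᵢ + Σ P·[anion]ₒ)]
Numerator = 1×3.95 + 9.6×153 + 0.13×34.8 = 1477
Denominator = 1×95.9 + 9.6×20.7 + 0.13×117 = 309.8
Vm = 61.5 · log₁₀(4.768) = 61.5 × (0.6783) = 41.72 mV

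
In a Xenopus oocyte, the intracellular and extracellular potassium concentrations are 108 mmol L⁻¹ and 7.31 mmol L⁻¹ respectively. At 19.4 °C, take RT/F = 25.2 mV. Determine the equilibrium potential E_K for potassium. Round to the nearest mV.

E = (25.2/z) · ln([K⁺]_out/[K⁺]_in) with z = +1.
= (25.2/1) · ln(7.31/108) = 25.20 · ln(0.06769)
= 25.20 · (-2.6929) = -67.86 mV

-68 mV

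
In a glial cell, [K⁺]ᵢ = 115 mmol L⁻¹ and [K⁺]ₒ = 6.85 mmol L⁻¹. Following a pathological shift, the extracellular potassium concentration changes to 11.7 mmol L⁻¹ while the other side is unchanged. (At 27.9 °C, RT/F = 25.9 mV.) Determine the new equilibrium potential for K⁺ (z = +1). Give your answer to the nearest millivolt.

After the shift: [K⁺]_out = 11.7, [K⁺]_in = 115 mmol L⁻¹.
E_new = (25.9/1)·ln(11.7/115) = 25.90 · (-2.2853) = -59.19 mV

-59 mV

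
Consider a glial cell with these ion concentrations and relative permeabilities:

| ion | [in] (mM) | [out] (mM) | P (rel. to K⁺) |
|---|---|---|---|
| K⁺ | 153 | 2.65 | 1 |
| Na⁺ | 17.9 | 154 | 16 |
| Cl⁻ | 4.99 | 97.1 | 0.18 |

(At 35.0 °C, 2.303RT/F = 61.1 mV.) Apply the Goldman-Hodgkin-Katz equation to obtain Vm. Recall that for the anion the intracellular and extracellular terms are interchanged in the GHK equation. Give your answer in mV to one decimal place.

44.8 mV

Vm = 61.1 · log₁₀[(Σ P·[cation]ₒ + Σ P·[anion]ᵢ) / (Σ P·[cation]ᵢ + Σ P·[anion]ₒ)]
Numerator = 1×2.65 + 16×154 + 0.18×4.99 = 2468
Denominator = 1×153 + 16×17.9 + 0.18×97.1 = 456.9
Vm = 61.1 · log₁₀(5.4009) = 61.1 × (0.7325) = 44.75 mV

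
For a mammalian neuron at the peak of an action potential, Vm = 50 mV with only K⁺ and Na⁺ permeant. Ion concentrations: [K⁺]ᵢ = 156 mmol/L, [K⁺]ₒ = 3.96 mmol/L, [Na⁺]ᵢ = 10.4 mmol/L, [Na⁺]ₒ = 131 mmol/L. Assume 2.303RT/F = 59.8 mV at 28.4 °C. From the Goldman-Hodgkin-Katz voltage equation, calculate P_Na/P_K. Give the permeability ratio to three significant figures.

Let α = P_Na/P_K. GHK: Vm = 59.8·log₁₀[(Kₒ + α·Naₒ)/(Kᵢ + α·Naᵢ)].
10^(Vm/59.8) = 10^(50.0/59.8) = 6.8568
So 6.8568·(Kᵢ + α·Naᵢ) = Kₒ + α·Naₒ → α = (6.8568·156.0 − 3.96) / (131.0 − 6.8568·10.4)
α = (1070 − 3.96) / (131.0 − 71.31) = 1066/59.69 = 17.85

17.9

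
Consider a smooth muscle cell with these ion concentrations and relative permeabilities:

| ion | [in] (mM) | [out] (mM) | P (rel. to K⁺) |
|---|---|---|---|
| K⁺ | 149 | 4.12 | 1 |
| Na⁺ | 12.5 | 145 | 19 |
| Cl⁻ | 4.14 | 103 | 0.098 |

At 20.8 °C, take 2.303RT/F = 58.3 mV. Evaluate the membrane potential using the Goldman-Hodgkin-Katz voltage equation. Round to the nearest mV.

49 mV

Vm = 58.3 · log₁₀[(Σ P·[cation]ₒ + Σ P·[anion]ᵢ) / (Σ P·[cation]ᵢ + Σ P·[anion]ₒ)]
Numerator = 1×4.12 + 19×145 + 0.098×4.14 = 2760
Denominator = 1×149 + 19×12.5 + 0.098×103 = 396.6
Vm = 58.3 · log₁₀(6.9581) = 58.3 × (0.8425) = 49.12 mV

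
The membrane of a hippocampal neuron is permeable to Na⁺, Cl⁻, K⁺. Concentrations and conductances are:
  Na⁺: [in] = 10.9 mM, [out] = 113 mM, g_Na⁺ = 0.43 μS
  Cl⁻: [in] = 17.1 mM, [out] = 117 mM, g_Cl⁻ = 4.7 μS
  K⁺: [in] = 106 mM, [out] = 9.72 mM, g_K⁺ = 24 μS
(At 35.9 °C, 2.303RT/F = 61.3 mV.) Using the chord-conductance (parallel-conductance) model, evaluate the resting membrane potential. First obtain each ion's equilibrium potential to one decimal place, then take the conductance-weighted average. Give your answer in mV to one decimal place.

-59.7 mV

E_Na⁺ = (61.3/1)·log₁₀(113/10.9) = 62.3 mV
E_Cl⁻ = (61.3/-1)·log₁₀(117/17.1) = -51.2 mV
E_K⁺ = (61.3/1)·log₁₀(9.72/106) = -63.6 mV
Vm = (Σ gᵢEᵢ)/(Σ gᵢ) = (0.43·62.3 + 4.7·-51.2 + 24·-63.6) / (0.43 + 4.7 + 24)
= -1740.25 / 29.13 = -59.74 mV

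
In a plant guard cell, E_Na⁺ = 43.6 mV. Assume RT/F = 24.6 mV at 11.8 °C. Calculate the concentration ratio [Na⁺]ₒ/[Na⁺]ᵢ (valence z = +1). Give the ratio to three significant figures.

ln([out]/[in]) = E·z/(24.6) = 43.6 × 1 / 24.6 = 1.7724
[out]/[in] = e^(1.7724) = 5.885

5.88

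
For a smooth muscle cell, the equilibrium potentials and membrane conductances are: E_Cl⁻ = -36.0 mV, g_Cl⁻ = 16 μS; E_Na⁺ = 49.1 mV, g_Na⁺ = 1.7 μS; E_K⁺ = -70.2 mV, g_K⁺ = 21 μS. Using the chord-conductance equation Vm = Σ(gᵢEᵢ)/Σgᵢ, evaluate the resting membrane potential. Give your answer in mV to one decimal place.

Σ gᵢEᵢ = 16·(-36.0) + 1.7·(49.1) + 21·(-70.2) = -1966.73
Σ gᵢ = 16 + 1.7 + 21 = 38.7
Vm = -1966.73 / 38.7 = -50.82 mV

-50.8 mV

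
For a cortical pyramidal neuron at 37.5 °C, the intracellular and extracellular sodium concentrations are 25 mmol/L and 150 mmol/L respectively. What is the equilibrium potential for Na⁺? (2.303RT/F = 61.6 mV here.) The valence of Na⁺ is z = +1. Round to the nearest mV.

E = (61.6/z) · log₁₀([Na⁺]_out/[Na⁺]_in) with z = +1.
= (61.6/1) · log₁₀(150/25) = 61.60 · log₁₀(6)
= 61.60 · (0.7782) = 47.93 mV

48 mV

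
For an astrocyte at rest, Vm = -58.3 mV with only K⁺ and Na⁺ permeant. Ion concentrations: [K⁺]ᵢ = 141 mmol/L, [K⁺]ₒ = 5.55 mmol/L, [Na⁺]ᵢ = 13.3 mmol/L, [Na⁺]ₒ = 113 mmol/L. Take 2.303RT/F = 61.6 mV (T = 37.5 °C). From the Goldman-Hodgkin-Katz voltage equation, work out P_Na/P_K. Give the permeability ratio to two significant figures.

Let α = P_Na/P_K. GHK: Vm = 61.6·log₁₀[(Kₒ + α·Naₒ)/(Kᵢ + α·Naᵢ)].
10^(Vm/61.6) = 10^(-58.3/61.6) = 0.11313
So 0.11313·(Kᵢ + α·Naᵢ) = Kₒ + α·Naₒ → α = (0.11313·141.0 − 5.55) / (113.0 − 0.11313·13.3)
α = (15.95 − 5.55) / (113.0 − 1.505) = 10.4/111.5 = 0.09329

0.093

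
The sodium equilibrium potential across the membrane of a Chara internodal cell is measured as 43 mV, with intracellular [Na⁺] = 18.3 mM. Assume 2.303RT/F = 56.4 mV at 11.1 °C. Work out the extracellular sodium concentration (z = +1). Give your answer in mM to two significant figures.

Nernst: E = (56.4/1) · log₁₀([out]/[in]), so log₁₀([out]/[in]) = 43.0 × 1 / 56.4 = 0.7624.
[out]/[in] = 10^(0.7624) = 5.786.
[out] = 5.786 × 18.3 = 105.9 mM.

110 mM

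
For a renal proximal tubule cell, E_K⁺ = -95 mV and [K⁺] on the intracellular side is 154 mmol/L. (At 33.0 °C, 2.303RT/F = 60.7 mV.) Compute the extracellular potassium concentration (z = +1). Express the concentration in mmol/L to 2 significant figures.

4.2 mmol/L

Nernst: E = (60.7/1) · log₁₀([out]/[in]), so log₁₀([out]/[in]) = -95.0 × 1 / 60.7 = -1.5651.
[out]/[in] = 10^(-1.5651) = 0.02722.
[out] = 0.02722 × 154 = 4.192 mmol/L.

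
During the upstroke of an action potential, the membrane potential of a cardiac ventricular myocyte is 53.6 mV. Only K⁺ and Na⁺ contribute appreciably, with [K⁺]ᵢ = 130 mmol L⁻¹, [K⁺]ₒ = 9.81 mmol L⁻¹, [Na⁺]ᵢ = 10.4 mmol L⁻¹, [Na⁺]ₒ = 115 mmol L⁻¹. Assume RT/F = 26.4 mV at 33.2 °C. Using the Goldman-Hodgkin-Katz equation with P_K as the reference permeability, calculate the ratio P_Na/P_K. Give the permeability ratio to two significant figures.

Let α = P_Na/P_K. GHK: Vm = 26.4·ln[(Kₒ + α·Naₒ)/(Kᵢ + α·Naᵢ)].
e^(Vm/26.4) = e^(53.6/26.4) = 7.6164
So 7.6164·(Kᵢ + α·Naᵢ) = Kₒ + α·Naₒ → α = (7.6164·130.0 − 9.81) / (115.0 − 7.6164·10.4)
α = (990.1 − 9.81) / (115.0 − 79.21) = 980.3/35.79 = 27.39

27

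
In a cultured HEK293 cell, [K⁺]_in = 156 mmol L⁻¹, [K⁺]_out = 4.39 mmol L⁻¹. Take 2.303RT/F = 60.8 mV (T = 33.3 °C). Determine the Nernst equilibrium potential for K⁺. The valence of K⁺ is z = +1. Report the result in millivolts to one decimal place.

-94.3 mV

E = (60.8/z) · log₁₀([K⁺]_out/[K⁺]_in) with z = +1.
= (60.8/1) · log₁₀(4.39/156) = 60.80 · log₁₀(0.02814)
= 60.80 · (-1.5507) = -94.28 mV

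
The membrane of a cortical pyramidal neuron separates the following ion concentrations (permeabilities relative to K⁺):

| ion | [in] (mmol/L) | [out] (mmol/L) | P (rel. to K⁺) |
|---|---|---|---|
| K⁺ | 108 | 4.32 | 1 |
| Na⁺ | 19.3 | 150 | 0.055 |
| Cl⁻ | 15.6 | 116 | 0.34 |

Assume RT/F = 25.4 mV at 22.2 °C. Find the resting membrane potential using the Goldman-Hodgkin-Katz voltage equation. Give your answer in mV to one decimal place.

-53.8 mV

Vm = 25.4 · ln[(Σ P·[cation]ₒ + Σ P·[anion]ᵢ) / (Σ P·[cation]ᵢ + Σ P·[anion]ₒ)]
Numerator = 1×4.32 + 0.055×150 + 0.34×15.6 = 17.87
Denominator = 1×108 + 0.055×19.3 + 0.34×116 = 148.5
Vm = 25.4 · ln(0.12036) = 25.4 × (-2.1172) = -53.78 mV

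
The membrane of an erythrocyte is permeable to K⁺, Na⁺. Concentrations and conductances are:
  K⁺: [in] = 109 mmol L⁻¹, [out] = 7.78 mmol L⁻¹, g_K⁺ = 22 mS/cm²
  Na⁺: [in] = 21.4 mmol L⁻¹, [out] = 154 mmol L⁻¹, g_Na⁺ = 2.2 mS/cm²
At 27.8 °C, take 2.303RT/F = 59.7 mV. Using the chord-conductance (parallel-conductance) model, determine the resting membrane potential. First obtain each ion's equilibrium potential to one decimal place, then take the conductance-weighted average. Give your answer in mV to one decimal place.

-57.5 mV

E_K⁺ = (59.7/1)·log₁₀(7.78/109) = -68.4 mV
E_Na⁺ = (59.7/1)·log₁₀(154/21.4) = 51.2 mV
Vm = (Σ gᵢEᵢ)/(Σ gᵢ) = (22·-68.4 + 2.2·51.2) / (22 + 2.2)
= -1392.16 / 24.2 = -57.53 mV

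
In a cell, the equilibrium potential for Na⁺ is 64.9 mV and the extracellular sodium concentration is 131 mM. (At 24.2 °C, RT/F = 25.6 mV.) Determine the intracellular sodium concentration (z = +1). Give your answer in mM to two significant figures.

Nernst: E = (25.6/1) · ln([out]/[in]), so ln([out]/[in]) = 64.9 × 1 / 25.6 = 2.5352.
[out]/[in] = e^(2.5352) = 12.62.
[in] = 131 / 12.62 = 10.38 mM.

10 mM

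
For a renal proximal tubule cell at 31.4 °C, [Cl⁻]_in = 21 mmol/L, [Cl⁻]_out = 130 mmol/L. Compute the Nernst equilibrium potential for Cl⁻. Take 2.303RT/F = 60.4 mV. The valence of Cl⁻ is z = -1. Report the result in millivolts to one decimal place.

E = (60.4/z) · log₁₀([Cl⁻]_out/[Cl⁻]_in) with z = -1.
For an anion, dividing by z = -1 reverses the sign.
= (60.4/-1) · log₁₀(130/21) = -60.40 · log₁₀(6.19)
= -60.40 · (0.7917) = -47.82 mV

-47.8 mV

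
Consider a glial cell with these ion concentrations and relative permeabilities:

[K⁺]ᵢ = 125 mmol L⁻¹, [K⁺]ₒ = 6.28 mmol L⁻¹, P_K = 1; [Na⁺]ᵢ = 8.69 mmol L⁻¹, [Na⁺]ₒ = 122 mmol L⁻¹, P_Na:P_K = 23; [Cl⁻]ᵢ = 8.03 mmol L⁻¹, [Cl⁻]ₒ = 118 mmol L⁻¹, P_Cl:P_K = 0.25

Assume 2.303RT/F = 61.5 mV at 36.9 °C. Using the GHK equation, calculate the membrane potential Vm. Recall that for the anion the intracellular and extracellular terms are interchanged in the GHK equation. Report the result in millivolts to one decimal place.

Vm = 61.5 · log₁₀[(Σ P·[cation]ₒ + Σ P·[anion]ᵢ) / (Σ P·[cation]ᵢ + Σ P·[anion]ₒ)]
Numerator = 1×6.28 + 23×122 + 0.25×8.03 = 2814
Denominator = 1×125 + 23×8.69 + 0.25×118 = 354.4
Vm = 61.5 · log₁₀(7.9417) = 61.5 × (0.8999) = 55.34 mV

55.3 mV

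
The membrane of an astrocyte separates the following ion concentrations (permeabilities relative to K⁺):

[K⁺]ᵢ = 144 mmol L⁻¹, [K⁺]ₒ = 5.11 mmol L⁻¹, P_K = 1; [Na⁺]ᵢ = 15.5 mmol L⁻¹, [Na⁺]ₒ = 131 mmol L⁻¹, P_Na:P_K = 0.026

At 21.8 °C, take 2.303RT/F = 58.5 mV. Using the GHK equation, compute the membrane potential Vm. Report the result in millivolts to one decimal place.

-71.9 mV

Vm = 58.5 · log₁₀[(Σ P·[cation]ₒ + Σ P·[anion]ᵢ) / (Σ P·[cation]ᵢ + Σ P·[anion]ₒ)]
Numerator = 1×5.11 + 0.026×131 = 8.516
Denominator = 1×144 + 0.026×15.5 = 144.4
Vm = 58.5 · log₁₀(0.058974) = 58.5 × (-1.2293) = -71.92 mV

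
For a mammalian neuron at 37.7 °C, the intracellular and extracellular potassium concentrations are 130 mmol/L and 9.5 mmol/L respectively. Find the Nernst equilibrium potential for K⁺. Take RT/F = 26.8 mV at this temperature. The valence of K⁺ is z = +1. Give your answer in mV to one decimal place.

-70.1 mV

E = (26.8/z) · ln([K⁺]_out/[K⁺]_in) with z = +1.
= (26.8/1) · ln(9.5/130) = 26.80 · ln(0.07308)
= 26.80 · (-2.6162) = -70.12 mV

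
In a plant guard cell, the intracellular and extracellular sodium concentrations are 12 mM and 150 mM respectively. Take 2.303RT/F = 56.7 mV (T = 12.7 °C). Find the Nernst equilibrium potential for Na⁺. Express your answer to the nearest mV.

62 mV

E = (56.7/z) · log₁₀([Na⁺]_out/[Na⁺]_in) with z = +1.
= (56.7/1) · log₁₀(150/12) = 56.70 · log₁₀(12.5)
= 56.70 · (1.0969) = 62.19 mV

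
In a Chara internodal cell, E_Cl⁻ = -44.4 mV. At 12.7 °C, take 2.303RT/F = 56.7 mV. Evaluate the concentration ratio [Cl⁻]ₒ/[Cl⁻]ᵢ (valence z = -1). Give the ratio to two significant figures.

log₁₀([out]/[in]) = E·z/(56.7) = -44.4 × -1 / 56.7 = 0.7831
[out]/[in] = 10^(0.7831) = 6.068

6.1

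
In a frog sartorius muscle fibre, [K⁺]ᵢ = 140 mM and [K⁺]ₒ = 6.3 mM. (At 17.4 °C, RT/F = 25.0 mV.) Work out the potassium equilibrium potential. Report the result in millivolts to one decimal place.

-77.5 mV

E = (25.0/z) · ln([K⁺]_out/[K⁺]_in) with z = +1.
= (25.0/1) · ln(6.3/140) = 25.00 · ln(0.045)
= 25.00 · (-3.1011) = -77.53 mV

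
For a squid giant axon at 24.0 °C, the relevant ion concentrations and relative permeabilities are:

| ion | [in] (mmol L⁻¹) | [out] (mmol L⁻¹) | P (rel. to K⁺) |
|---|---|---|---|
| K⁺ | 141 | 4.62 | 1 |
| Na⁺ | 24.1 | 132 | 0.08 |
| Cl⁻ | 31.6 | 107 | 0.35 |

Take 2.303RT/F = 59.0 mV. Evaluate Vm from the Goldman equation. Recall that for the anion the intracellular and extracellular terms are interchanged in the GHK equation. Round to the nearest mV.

-49 mV

Vm = 59.0 · log₁₀[(Σ P·[cation]ₒ + Σ P·[anion]ᵢ) / (Σ P·[cation]ᵢ + Σ P·[anion]ₒ)]
Numerator = 1×4.62 + 0.08×132 + 0.35×31.6 = 26.24
Denominator = 1×141 + 0.08×24.1 + 0.35×107 = 180.4
Vm = 59.0 · log₁₀(0.14547) = 59.0 × (-0.8372) = -49.40 mV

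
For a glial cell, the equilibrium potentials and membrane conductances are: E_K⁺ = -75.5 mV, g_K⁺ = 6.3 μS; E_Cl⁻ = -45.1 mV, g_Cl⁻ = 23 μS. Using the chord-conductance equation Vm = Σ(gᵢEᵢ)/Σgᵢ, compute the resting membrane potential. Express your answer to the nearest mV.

-52 mV

Σ gᵢEᵢ = 6.3·(-75.5) + 23·(-45.1) = -1512.95
Σ gᵢ = 6.3 + 23 = 29.3
Vm = -1512.95 / 29.3 = -51.64 mV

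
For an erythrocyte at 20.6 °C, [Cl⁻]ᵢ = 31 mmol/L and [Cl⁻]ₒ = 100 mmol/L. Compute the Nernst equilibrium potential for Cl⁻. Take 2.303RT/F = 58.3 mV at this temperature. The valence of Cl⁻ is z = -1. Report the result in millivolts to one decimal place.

E = (58.3/z) · log₁₀([Cl⁻]_out/[Cl⁻]_in) with z = -1.
For an anion, dividing by z = -1 reverses the sign.
= (58.3/-1) · log₁₀(100/31) = -58.30 · log₁₀(3.226)
= -58.30 · (0.5086) = -29.65 mV

-29.7 mV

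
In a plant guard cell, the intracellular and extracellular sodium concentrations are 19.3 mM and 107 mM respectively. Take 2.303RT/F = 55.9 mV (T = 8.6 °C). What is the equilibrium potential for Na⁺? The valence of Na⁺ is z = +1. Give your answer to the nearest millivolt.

42 mV

E = (55.9/z) · log₁₀([Na⁺]_out/[Na⁺]_in) with z = +1.
= (55.9/1) · log₁₀(107/19.3) = 55.90 · log₁₀(5.544)
= 55.90 · (0.7438) = 41.58 mV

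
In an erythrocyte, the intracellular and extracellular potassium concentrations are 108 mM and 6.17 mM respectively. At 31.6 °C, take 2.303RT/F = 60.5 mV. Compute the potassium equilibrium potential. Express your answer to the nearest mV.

-75 mV

E = (60.5/z) · log₁₀([K⁺]_out/[K⁺]_in) with z = +1.
= (60.5/1) · log₁₀(6.17/108) = 60.50 · log₁₀(0.05713)
= 60.50 · (-1.2431) = -75.21 mV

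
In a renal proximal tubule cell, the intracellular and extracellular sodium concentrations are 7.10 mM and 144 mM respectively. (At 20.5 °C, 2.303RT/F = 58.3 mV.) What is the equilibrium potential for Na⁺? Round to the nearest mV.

E = (58.3/z) · log₁₀([Na⁺]_out/[Na⁺]_in) with z = +1.
= (58.3/1) · log₁₀(144/7.10) = 58.30 · log₁₀(20.28)
= 58.30 · (1.3071) = 76.20 mV

76 mV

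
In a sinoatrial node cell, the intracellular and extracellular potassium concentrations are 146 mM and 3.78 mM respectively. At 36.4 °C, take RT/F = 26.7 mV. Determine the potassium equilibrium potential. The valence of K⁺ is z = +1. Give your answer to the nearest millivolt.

E = (26.7/z) · ln([K⁺]_out/[K⁺]_in) with z = +1.
= (26.7/1) · ln(3.78/146) = 26.70 · ln(0.02589)
= 26.70 · (-3.6539) = -97.56 mV

-98 mV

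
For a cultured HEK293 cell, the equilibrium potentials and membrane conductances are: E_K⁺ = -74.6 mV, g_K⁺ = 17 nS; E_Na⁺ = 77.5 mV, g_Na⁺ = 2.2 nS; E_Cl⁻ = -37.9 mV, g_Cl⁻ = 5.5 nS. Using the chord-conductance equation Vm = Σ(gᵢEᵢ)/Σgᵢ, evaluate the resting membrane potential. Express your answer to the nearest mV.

-53 mV

Σ gᵢEᵢ = 17·(-74.6) + 2.2·(77.5) + 5.5·(-37.9) = -1306.15
Σ gᵢ = 17 + 2.2 + 5.5 = 24.7
Vm = -1306.15 / 24.7 = -52.88 mV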